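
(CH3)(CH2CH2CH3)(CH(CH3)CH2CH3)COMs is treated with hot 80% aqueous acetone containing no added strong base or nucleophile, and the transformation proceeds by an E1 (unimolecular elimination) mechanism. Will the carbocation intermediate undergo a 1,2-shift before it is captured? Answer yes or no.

no

The first-formed carbocation is tertiary.
No single 1,2-shift to an adjacent carbon would produce a more-substituted cation than the one already present, so no rearrangement occurs.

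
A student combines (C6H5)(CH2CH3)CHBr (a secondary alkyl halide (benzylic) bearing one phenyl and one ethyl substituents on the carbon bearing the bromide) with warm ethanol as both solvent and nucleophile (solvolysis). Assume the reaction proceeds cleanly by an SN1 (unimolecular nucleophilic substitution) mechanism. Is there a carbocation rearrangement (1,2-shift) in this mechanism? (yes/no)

The first-formed carbocation is secondary.
No single 1,2-shift to an adjacent carbon would produce a more-substituted cation than the one already present, so no rearrangement occurs.

no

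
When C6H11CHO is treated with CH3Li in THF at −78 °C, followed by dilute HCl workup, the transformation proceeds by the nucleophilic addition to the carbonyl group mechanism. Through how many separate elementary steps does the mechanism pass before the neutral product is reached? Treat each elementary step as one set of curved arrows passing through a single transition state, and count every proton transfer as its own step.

Step 1: Nucleophilic addition: the carbanion-like carbon of CH3Li adds to the carbonyl carbon, pushing the π(C=O) electron pair onto oxygen and giving a tetrahedral alkoxide.
Step 2: On dilute HCl workup the alkoxide oxygen is protonated, giving an alcohol.
Total: 2 elementary steps.

2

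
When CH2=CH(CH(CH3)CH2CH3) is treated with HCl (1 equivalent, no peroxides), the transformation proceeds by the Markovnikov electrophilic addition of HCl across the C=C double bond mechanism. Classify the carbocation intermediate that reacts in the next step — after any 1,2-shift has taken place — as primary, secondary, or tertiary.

Step 1: The π electrons of the C=C bond attack a proton of HCl; Markovnikov addition places the new C–H on the less-substituted alkene carbon, so the positive charge ends up on the more-substituted carbon — a secondary carbocation. The H–Cl bond breaks heterolytically, releasing Cl⁻.
Step 2: A 1,2-hydride shift from the adjacent sec-butyl carbon moves the positive charge from the secondary centre to an adjacent carbon, generating a more stable tertiary carbocation.
The cation rearranges from secondary to tertiary via a 1,2-hydride shift from the adjacent sec-butyl carbon; the tertiary cation is what reacts next.

tertiary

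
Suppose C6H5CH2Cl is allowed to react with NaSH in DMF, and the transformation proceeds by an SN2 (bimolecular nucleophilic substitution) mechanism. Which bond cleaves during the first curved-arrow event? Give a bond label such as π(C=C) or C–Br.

Step 1: HS⁻ attacks the back face of the α-carbon while Cl⁻ departs with the C–Cl bonding pair — a single concerted displacement through a pentacoordinate transition state.
The bond broken in this step is the C–Cl bond.

C–Cl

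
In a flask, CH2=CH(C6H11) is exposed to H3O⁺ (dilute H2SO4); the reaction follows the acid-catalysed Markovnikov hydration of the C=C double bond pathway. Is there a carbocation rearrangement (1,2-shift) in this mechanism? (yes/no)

The first-formed carbocation is secondary.
The adjacent cyclohexyl carbon already bears 2 other carbon substituents and has a hydrogen to migrate; after a 1,2-hydride shift from that carbon the positive charge sits on a tertiary centre.
Tertiary is more stable than secondary, so the shift occurs.

yes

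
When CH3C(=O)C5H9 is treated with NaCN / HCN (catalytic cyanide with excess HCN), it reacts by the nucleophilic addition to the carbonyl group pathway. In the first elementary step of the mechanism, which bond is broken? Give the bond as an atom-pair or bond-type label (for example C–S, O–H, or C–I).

Step 1: CN⁻ attacks the sp² carbonyl carbon; the C=O π bond breaks and the electrons end up as a lone pair on the alkoxide oxygen of the tetrahedral intermediate.
The bond broken in this step is the π(C=O) bond.

π(C=O)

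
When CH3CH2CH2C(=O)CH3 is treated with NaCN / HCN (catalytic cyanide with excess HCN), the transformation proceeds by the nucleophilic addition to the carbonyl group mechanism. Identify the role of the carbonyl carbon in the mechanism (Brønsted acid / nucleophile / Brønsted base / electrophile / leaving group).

electrophile

Step 1: A lone pair / filled orbital on CN⁻ attacks the electrophilic carbonyl carbon; the π(C=O) electrons shift onto oxygen, producing a tetrahedral alkoxide intermediate.
The carbonyl carbon accepts an electron pair into an empty or π* orbital — it is the electrophile.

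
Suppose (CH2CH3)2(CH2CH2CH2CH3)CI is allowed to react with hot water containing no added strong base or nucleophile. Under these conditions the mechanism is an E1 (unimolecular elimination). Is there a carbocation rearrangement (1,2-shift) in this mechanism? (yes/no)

The first-formed carbocation is tertiary.
No single 1,2-shift to an adjacent carbon would produce a more-substituted cation than the one already present, so no rearrangement occurs.

no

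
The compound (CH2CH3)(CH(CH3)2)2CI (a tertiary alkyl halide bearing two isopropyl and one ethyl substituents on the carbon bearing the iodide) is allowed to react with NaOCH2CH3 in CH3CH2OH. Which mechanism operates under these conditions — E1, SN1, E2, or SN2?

E2

Conditions: a strong base with a tertiary substrate bearing a β-hydrogen.
These conditions are the textbook signature of the E2 pathway.
A strong (often hindered) base removes a β-H in concert with loss of the leaving group — bimolecular elimination.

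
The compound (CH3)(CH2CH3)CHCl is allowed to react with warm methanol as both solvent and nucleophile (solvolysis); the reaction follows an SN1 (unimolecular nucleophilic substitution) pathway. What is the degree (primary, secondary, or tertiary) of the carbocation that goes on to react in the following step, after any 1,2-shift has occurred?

secondary

Step 1: Unassisted departure of Cl⁻ (taking the C–Cl bonding pair) generates a secondary carbocation.
No single 1,2-shift to an adjacent carbon would give a more-substituted cation, so no rearrangement occurs.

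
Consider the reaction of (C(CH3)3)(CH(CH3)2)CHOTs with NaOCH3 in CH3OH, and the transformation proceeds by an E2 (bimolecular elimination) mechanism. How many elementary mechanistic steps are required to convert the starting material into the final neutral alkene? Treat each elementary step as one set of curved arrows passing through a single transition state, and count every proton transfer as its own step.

1

Step 1: The strong base CH3O⁻ removes a β-hydrogen; in the same concerted event the electrons of the breaking C–H bond form the new π(C=C) bond and the C–O σ-bond breaks, expelling TsO⁻. Anti-periplanar geometry; one transition state.
Total: 1 elementary step.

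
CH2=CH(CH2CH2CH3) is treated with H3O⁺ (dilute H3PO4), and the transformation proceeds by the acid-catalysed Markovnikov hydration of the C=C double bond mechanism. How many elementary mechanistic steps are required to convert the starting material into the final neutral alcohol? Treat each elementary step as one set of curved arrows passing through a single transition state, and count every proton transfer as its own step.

3

Step 1: Electrophilic addition begins with the π(C=C) electrons forming a bond to the proton of H3O⁺. Following Markovnikov's rule, the resulting cation is secondary. H2O is released.
(No 1,2-shift: no single shift to an adjacent carbon would give a more stable cation.)
Step 2: Water acts as the nucleophile: an oxygen lone pair bonds to the cationic carbon, giving an oxonium-ion intermediate.
Step 3: Proton transfer from the O–H of the oxonium ion to H2O completes the catalytic cycle and yields the alcohol.
Total: 3 elementary steps.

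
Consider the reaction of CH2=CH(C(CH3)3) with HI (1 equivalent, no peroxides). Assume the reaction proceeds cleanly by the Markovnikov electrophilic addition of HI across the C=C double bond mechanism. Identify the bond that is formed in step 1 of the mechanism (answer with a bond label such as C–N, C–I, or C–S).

Step 1: Electrophilic addition begins with the π(C=C) electrons forming a bond to the proton of HI. Following Markovnikov's rule, the resulting cation is secondary. The H–I bond breaks heterolytically, releasing I⁻.
The bond formed in this step is the C–H bond.

C–H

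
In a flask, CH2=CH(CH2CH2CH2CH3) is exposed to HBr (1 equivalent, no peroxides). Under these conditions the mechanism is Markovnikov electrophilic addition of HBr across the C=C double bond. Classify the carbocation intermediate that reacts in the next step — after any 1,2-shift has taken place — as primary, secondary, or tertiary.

secondary

Step 1: The π electrons of the C=C bond attack a proton of HBr; Markovnikov addition places the new C–H on the less-substituted alkene carbon, so the positive charge ends up on the more-substituted carbon — a secondary carbocation. The H–Br bond breaks heterolytically, releasing Br⁻.
No single 1,2-shift to an adjacent carbon would give a more-substituted cation, so no rearrangement occurs.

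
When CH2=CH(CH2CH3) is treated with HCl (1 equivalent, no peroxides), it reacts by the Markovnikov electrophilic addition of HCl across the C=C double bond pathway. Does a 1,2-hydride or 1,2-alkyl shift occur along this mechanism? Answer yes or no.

The first-formed carbocation is secondary.
No single 1,2-shift to an adjacent carbon would produce a more-substituted cation than the one already present, so no rearrangement occurs.

no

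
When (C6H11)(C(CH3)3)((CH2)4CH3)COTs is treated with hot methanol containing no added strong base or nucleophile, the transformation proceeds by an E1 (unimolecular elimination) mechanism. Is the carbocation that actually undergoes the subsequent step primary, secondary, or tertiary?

Step 1: Unassisted departure of TsO⁻ (taking the C–O bonding pair) generates a tertiary carbocation.
No single 1,2-shift to an adjacent carbon would give a more-substituted cation, so no rearrangement occurs.

tertiary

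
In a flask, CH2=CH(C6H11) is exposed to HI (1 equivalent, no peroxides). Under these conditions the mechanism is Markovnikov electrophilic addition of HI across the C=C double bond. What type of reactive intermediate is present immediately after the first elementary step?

secondary carbocation

Step 1: Electrophilic addition begins with the π(C=C) electrons forming a bond to the proton of HI. Following Markovnikov's rule, the resulting cation is secondary. The H–I bond breaks heterolytically, releasing I⁻.
After step 1 the species present is a secondary carbocation.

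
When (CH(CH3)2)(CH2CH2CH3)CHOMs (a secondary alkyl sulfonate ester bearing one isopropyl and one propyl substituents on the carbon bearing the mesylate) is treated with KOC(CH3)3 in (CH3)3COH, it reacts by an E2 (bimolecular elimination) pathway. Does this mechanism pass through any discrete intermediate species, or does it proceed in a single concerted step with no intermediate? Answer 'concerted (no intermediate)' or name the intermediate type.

Concerted anti-periplanar elimination: (CH3)3CO⁻ abstracts a β-H while MsO⁻ leaves, and the C–H electrons become the new C=C π bond — all in a single transition state.
All bond changes occur in one transition state; no discrete intermediate is formed.

concerted (no intermediate)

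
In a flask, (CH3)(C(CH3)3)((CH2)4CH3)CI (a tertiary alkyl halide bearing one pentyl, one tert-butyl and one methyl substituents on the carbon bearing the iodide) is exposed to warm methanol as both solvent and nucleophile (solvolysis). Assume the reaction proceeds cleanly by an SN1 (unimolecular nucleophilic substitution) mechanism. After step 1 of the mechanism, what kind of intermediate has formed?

tertiary carbocation

Step 1: Ionisation: the C–I σ-bond cleaves heterolytically; both bonding electrons depart with I⁻, leaving a tertiary carbocation at the α-carbon.
After step 1 the species present is a tertiary carbocation.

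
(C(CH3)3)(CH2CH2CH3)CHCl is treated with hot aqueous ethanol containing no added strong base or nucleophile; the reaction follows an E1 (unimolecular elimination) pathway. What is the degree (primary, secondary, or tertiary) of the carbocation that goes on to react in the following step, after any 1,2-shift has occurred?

Step 1: The C–Cl bond breaks with both electrons going to the chloride; Cl⁻ leaves and a secondary carbocation remains.
Step 2: Carbocation rearrangement: a 1,2-methyl shift from the adjacent tert-butyl carbon converts the initially-formed secondary cation into the more stable tertiary cation.
The cation rearranges from secondary to tertiary via a 1,2-methyl shift from the adjacent tert-butyl carbon; the tertiary cation is what reacts next.

tertiary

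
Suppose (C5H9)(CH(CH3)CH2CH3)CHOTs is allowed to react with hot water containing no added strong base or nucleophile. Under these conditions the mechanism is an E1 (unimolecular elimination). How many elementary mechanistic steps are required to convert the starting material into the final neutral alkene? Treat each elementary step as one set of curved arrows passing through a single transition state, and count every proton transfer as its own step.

Step 1: Unassisted departure of TsO⁻ (taking the C–O bonding pair) generates a secondary carbocation.
Step 2: A hydride (H with its bonding pair) migrates from the adjacent sec-butyl carbon to the cationic centre — a 1,2-hydride shift — upgrading the secondary cation to a tertiary one.
Step 3: A water molecule (solvent) deprotonates a β-carbon; as the C–H bond breaks, those electrons form the new alkene π bond.
Total: 3 elementary steps.

3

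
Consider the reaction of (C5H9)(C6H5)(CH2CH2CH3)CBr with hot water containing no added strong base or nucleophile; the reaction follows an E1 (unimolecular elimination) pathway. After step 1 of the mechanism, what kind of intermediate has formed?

tertiary carbocation

Step 1: Rate-determining heterolysis of the C–Br bond gives Br⁻ and a tertiary carbocation.
After step 1 the species present is a tertiary carbocation.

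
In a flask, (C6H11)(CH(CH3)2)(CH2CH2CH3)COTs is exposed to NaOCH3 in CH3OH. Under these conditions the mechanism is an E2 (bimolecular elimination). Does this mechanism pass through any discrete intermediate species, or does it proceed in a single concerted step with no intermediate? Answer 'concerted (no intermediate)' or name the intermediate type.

concerted (no intermediate)

In one step, CH3O⁻ pulls off a β-proton, the C–O bond cleaves, and a C=C double bond forms between the α- and β-carbons (E2, anti elimination).
All bond changes occur in one transition state; no discrete intermediate is formed.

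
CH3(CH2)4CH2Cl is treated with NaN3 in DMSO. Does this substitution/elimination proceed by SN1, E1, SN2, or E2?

Conditions: a primary substrate with a strong nucleophile in the polar aprotic solvent DMSO.
These conditions are the textbook signature of the SN2 pathway.
An unhindered substrate with a strong nucleophile in a polar aprotic solvent favours one-step backside displacement.

SN2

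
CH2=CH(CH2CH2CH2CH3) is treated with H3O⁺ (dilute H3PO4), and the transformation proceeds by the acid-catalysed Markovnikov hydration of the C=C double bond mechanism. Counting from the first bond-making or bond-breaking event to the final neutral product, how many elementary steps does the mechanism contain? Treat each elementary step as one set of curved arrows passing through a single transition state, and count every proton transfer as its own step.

Step 1: Protonation of the alkene by H3O⁺: the π bond acts as the nucleophile and picks up H⁺, giving the more stable (Markovnikov) secondary carbocation. H2O is released.
(No 1,2-shift: no single shift to an adjacent carbon would give a more stable cation.)
Step 2: Water acts as the nucleophile: an oxygen lone pair bonds to the cationic carbon, giving an oxonium-ion intermediate.
Step 3: Deprotonation of the oxonium ion by a water molecule delivers the neutral alcohol and regenerates the acid catalyst.
Total: 3 elementary steps.

3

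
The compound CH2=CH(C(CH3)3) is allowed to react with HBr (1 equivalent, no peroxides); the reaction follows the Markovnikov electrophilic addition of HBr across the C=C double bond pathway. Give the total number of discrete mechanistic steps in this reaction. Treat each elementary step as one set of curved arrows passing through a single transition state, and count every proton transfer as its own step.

3

Step 1: The π electrons of the C=C bond attack a proton of HBr; Markovnikov addition places the new C–H on the less-substituted alkene carbon, so the positive charge ends up on the more-substituted carbon — a secondary carbocation. The H–Br bond breaks heterolytically, releasing Br⁻.
Step 2: A methyl group with its bonding pair migrates from the adjacent tert-butyl carbon to the cationic centre — a 1,2-methyl shift — upgrading the secondary cation to a tertiary one.
Step 3: Br⁻ captures the cation: a lone pair on Br⁻ fills the empty p orbital, producing the alkyl halide product.
Total: 3 elementary steps.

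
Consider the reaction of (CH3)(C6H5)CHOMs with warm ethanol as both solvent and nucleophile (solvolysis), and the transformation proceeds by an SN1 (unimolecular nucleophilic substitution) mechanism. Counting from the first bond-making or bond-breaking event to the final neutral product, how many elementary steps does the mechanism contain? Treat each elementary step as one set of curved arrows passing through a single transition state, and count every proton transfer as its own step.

3

Step 1: The C–O bond breaks with both electrons going to the mesylate; MsO⁻ leaves and a secondary carbocation remains.
(No 1,2-shift: no single shift to an adjacent carbon would give a more stable cation.)
Step 2: CH3CH2OH donates an oxygen lone pair into the empty p orbital of the cation, giving a protonated ether (an oxonium ion).
Step 3: Deprotonation of the oxonium oxygen by solvent ethanol yields the neutral ether.
Total: 3 elementary steps.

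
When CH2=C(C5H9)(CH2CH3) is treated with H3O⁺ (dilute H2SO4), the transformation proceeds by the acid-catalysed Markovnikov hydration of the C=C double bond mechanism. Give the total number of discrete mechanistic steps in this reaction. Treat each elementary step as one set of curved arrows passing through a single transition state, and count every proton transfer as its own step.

Step 1: The π electrons of the C=C bond attack a proton of H3O⁺; Markovnikov addition places the new C–H on the less-substituted alkene carbon, so the positive charge ends up on the more-substituted carbon — a tertiary carbocation. H2O is released.
(No 1,2-shift: no single shift to an adjacent carbon would give a more stable cation.)
Step 2: Nucleophilic capture of the cation by H2O produces the protonated alcohol (an oxonium ion).
Step 3: Proton transfer from the O–H of the oxonium ion to H2O completes the catalytic cycle and yields the alcohol.
Total: 3 elementary steps.

3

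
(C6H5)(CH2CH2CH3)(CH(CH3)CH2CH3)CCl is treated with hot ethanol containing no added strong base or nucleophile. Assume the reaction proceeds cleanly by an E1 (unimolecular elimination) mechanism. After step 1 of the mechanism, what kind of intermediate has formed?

Step 1: Rate-determining heterolysis of the C–Cl bond gives Cl⁻ and a tertiary carbocation.
After step 1 the species present is a tertiary carbocation.

tertiary carbocation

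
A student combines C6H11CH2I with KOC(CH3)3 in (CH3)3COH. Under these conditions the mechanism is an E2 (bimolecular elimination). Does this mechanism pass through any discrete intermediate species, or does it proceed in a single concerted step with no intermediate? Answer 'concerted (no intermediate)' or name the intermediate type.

concerted (no intermediate)

In one step, (CH3)3CO⁻ pulls off a β-proton, the C–I bond cleaves, and a C=C double bond forms between the α- and β-carbons (E2, anti elimination).
All bond changes occur in one transition state; no discrete intermediate is formed.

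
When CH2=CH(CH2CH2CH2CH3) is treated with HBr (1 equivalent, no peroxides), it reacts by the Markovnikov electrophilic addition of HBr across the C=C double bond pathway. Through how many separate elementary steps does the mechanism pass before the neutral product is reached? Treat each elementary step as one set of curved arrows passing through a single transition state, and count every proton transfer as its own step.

Step 1: The π electrons of the C=C bond attack a proton of HBr; Markovnikov addition places the new C–H on the less-substituted alkene carbon, so the positive charge ends up on the more-substituted carbon — a secondary carbocation. The H–Br bond breaks heterolytically, releasing Br⁻.
(No 1,2-shift: no single shift to an adjacent carbon would give a more stable cation.)
Step 2: The Br⁻ anion donates a lone pair to the carbocation, forming the new C–Br σ-bond and giving the neutral alkyl halide.
Total: 2 elementary steps.

2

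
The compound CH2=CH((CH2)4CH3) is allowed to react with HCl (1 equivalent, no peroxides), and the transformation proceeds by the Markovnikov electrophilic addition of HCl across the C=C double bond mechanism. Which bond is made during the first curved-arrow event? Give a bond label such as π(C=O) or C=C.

Step 1: The π electrons of the C=C bond attack a proton of HCl; Markovnikov addition places the new C–H on the less-substituted alkene carbon, so the positive charge ends up on the more-substituted carbon — a secondary carbocation. The H–Cl bond breaks heterolytically, releasing Cl⁻.
The bond formed in this step is the C–H bond.

C–H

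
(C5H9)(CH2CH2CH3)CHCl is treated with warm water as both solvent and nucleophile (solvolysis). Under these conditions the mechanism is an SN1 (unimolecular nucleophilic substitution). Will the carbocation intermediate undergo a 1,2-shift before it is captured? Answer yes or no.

yes

The first-formed carbocation is secondary.
The adjacent cyclopentyl carbon already bears 2 other carbon substituents and has a hydrogen to migrate; after a 1,2-hydride shift from that carbon the positive charge sits on a tertiary centre.
Tertiary is more stable than secondary, so the shift occurs.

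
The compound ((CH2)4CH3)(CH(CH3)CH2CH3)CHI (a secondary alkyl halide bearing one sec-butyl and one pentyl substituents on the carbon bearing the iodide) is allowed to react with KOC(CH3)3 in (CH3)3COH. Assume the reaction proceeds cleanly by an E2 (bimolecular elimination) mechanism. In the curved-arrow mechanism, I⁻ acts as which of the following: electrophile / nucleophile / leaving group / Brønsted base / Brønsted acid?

Step 1: The strong base (CH3)3CO⁻ removes a β-hydrogen; in the same concerted event the electrons of the breaking C–H bond form the new π(C=C) bond and the C–I σ-bond breaks, expelling I⁻. Anti-periplanar geometry; one transition state.
I⁻ departs with both electrons of the breaking σ-bond — that is the definition of a leaving group.

leaving group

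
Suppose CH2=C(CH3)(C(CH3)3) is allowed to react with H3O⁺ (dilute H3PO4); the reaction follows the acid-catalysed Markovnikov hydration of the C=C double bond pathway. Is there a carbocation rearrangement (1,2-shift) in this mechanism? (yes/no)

no

The first-formed carbocation is tertiary.
No single 1,2-shift to an adjacent carbon would produce a more-substituted cation than the one already present, so no rearrangement occurs.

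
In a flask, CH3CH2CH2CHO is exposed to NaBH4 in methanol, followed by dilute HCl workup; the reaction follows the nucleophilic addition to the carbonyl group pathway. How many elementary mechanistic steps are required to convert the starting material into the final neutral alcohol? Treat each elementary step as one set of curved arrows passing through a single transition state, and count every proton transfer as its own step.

Step 1: A lone pair / filled orbital on H⁻ (delivered from BH4⁻) attacks the electrophilic carbonyl carbon; the π(C=O) electrons shift onto oxygen, producing a tetrahedral alkoxide intermediate.
Step 2: Protonation of the alkoxide by dilute HCl workup furnishes an alcohol.
Total: 2 elementary steps.

2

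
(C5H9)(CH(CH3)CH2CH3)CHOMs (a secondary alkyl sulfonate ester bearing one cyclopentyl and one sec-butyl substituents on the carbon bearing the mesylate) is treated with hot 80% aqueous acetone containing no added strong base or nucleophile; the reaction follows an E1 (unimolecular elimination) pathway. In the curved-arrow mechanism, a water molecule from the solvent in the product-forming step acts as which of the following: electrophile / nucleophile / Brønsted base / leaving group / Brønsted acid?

Step 3: A water molecule (solvent) deprotonates a β-carbon; as the C–H bond breaks, those electrons form the new alkene π bond.
A water molecule from the solvent in the product-forming step accepts a proton in a proton-transfer step — a Brønsted base.

Brønsted base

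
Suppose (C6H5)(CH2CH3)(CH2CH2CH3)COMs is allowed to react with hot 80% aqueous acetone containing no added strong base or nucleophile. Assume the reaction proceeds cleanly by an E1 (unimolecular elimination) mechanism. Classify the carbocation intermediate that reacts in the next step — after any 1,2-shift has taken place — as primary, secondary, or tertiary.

tertiary

Step 1: Ionisation: the C–O σ-bond cleaves heterolytically; both bonding electrons depart with MsO⁻, leaving a tertiary carbocation at the α-carbon.
No single 1,2-shift to an adjacent carbon would give a more-substituted cation, so no rearrangement occurs.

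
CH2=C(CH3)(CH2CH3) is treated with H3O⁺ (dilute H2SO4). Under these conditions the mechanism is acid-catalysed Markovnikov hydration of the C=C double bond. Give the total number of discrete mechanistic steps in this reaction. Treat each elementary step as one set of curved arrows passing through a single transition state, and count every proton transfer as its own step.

3

Step 1: Protonation of the alkene by H3O⁺: the π bond acts as the nucleophile and picks up H⁺, giving the more stable (Markovnikov) tertiary carbocation. H2O is released.
(No 1,2-shift: no single shift to an adjacent carbon would give a more stable cation.)
Step 2: A lone pair on the oxygen of H2O attacks the carbocation, forming a C–O bond and an oxonium ion (a protonated alcohol).
Step 3: Deprotonation of the oxonium ion by a water molecule delivers the neutral alcohol and regenerates the acid catalyst.
Total: 3 elementary steps.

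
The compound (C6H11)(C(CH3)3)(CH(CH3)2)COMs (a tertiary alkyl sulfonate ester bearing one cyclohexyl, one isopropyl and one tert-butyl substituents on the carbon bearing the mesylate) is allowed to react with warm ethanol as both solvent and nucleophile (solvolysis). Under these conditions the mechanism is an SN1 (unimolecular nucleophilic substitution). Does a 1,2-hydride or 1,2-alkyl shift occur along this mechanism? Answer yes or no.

The first-formed carbocation is tertiary.
No single 1,2-shift to an adjacent carbon would produce a more-substituted cation than the one already present, so no rearrangement occurs.

no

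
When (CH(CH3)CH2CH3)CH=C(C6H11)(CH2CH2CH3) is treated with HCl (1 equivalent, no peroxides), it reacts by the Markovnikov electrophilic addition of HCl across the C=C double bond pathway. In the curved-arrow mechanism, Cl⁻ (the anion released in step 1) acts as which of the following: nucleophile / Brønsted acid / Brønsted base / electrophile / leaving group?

Step 2: The Cl⁻ anion donates a lone pair to the carbocation, forming the new C–Cl σ-bond and giving the neutral alkyl halide.
Cl⁻ (the anion released in step 1) donates an electron pair to form a new σ-bond to carbon — it is the nucleophile.

nucleophile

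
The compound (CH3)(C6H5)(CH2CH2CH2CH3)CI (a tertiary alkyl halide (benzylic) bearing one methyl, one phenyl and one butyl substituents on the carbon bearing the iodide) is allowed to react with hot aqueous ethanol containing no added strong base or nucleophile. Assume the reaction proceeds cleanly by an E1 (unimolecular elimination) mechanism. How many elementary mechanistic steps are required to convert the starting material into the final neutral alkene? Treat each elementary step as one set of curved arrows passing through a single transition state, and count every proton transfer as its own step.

2

Step 1: Rate-determining heterolysis of the C–I bond gives I⁻ and a tertiary carbocation.
(No 1,2-shift: no single shift to an adjacent carbon would give a more stable cation.)
Step 2: A water (or ethanol) molecule (solvent) deprotonates a β-carbon; as the C–H bond breaks, those electrons form the new alkene π bond.
Total: 2 elementary steps.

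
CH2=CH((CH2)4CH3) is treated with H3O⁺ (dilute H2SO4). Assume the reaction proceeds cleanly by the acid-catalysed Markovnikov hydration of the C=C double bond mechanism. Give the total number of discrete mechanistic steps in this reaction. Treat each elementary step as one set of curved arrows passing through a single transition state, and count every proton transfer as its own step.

3

Step 1: Electrophilic addition begins with the π(C=C) electrons forming a bond to the proton of H3O⁺. Following Markovnikov's rule, the resulting cation is secondary. H2O is released.
(No 1,2-shift: no single shift to an adjacent carbon would give a more stable cation.)
Step 2: Water acts as the nucleophile: an oxygen lone pair bonds to the cationic carbon, giving an oxonium-ion intermediate.
Step 3: Proton transfer from the O–H of the oxonium ion to H2O completes the catalytic cycle and yields the alcohol.
Total: 3 elementary steps.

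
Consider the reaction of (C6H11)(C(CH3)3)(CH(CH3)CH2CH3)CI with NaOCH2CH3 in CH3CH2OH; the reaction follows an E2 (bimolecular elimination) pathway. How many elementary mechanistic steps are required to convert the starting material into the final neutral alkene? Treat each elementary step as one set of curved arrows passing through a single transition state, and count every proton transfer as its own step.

Step 1: The strong base CH3CH2O⁻ removes a β-hydrogen; in the same concerted event the electrons of the breaking C–H bond form the new π(C=C) bond and the C–I σ-bond breaks, expelling I⁻. Anti-periplanar geometry; one transition state.
Total: 1 elementary step.

1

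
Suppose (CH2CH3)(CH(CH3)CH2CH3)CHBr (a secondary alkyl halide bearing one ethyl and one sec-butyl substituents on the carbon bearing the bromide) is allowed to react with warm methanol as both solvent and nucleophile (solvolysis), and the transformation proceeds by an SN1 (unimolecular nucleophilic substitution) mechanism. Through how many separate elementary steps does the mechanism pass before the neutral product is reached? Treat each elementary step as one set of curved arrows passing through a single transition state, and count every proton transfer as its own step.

4

Step 1: Rate-determining heterolysis of the C–Br bond gives Br⁻ and a secondary carbocation.
Step 2: Carbocation rearrangement: a 1,2-hydride shift from the adjacent sec-butyl carbon converts the initially-formed secondary cation into the more stable tertiary cation.
Step 3: CH3OH donates an oxygen lone pair into the empty p orbital of the cation, giving a protonated ether (an oxonium ion).
Step 4: Deprotonation of the oxonium oxygen by solvent methanol yields the neutral ether.
Total: 4 elementary steps.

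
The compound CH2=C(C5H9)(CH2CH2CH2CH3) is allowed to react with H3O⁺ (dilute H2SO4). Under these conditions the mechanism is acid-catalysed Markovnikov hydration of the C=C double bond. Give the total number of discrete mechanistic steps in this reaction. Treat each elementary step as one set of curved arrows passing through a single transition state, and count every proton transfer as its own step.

3

Step 1: The π electrons of the C=C bond attack a proton of H3O⁺; Markovnikov addition places the new C–H on the less-substituted alkene carbon, so the positive charge ends up on the more-substituted carbon — a tertiary carbocation. H2O is released.
(No 1,2-shift: no single shift to an adjacent carbon would give a more stable cation.)
Step 2: A lone pair on the oxygen of H2O attacks the carbocation, forming a C–O bond and an oxonium ion (a protonated alcohol).
Step 3: H2O removes a proton from the oxonium oxygen, regenerating H3O⁺ and giving the neutral alcohol.
Total: 3 elementary steps.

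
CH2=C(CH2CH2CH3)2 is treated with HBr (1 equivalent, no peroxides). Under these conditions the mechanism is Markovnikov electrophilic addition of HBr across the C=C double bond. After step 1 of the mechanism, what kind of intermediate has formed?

tertiary carbocation

Step 1: Electrophilic addition begins with the π(C=C) electrons forming a bond to the proton of HBr. Following Markovnikov's rule, the resulting cation is tertiary. The H–Br bond breaks heterolytically, releasing Br⁻.
After step 1 the species present is a tertiary carbocation.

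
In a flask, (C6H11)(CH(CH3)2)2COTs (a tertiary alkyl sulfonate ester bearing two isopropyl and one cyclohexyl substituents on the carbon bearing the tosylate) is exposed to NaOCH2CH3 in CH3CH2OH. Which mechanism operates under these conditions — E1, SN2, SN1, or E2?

E2

Conditions: a strong base with a tertiary substrate bearing a β-hydrogen.
These conditions are the textbook signature of the E2 pathway.
A strong (often hindered) base removes a β-H in concert with loss of the leaving group — bimolecular elimination.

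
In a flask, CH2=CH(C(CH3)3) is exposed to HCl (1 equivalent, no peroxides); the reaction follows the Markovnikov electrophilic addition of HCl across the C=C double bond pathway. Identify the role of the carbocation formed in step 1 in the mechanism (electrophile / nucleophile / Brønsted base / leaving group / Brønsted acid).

electrophile

Step 3: The Cl⁻ anion donates a lone pair to the carbocation, forming the new C–Cl σ-bond and giving the neutral alkyl halide.
The carbocation formed in step 1 accepts an electron pair into an empty or π* orbital — it is the electrophile.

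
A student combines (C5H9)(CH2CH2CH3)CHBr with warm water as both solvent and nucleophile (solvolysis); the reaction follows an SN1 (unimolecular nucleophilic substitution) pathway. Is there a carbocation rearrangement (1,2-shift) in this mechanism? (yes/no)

yes

The first-formed carbocation is secondary.
The adjacent cyclopentyl carbon already bears 2 other carbon substituents and has a hydrogen to migrate; after a 1,2-hydride shift from that carbon the positive charge sits on a tertiary centre.
Tertiary is more stable than secondary, so the shift occurs.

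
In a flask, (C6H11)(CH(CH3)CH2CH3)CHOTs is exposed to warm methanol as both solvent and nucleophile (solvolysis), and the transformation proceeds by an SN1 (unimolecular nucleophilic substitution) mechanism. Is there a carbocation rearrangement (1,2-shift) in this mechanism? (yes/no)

The first-formed carbocation is secondary.
The adjacent sec-butyl carbon already bears 2 other carbon substituents and has a hydrogen to migrate; after a 1,2-hydride shift from that carbon the positive charge sits on a tertiary centre.
Tertiary is more stable than secondary, so the shift occurs.

yes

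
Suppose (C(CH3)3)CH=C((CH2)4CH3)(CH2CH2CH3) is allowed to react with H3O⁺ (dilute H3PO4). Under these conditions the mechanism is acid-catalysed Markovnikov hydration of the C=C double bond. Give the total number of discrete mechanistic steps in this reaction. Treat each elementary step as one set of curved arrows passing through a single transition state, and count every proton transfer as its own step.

3

Step 1: The π electrons of the C=C bond attack a proton of H3O⁺; Markovnikov addition places the new C–H on the less-substituted alkene carbon, so the positive charge ends up on the more-substituted carbon — a tertiary carbocation. H2O is released.
(No 1,2-shift: no single shift to an adjacent carbon would give a more stable cation.)
Step 2: Water acts as the nucleophile: an oxygen lone pair bonds to the cationic carbon, giving an oxonium-ion intermediate.
Step 3: Deprotonation of the oxonium ion by a water molecule delivers the neutral alcohol and regenerates the acid catalyst.
Total: 3 elementary steps.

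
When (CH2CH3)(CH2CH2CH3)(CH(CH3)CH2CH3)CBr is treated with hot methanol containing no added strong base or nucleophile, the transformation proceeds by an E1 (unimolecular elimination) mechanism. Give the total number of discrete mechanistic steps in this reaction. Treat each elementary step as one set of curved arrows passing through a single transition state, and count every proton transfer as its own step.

Step 1: The C–Br bond breaks with both electrons going to the bromide; Br⁻ leaves and a tertiary carbocation remains.
(No 1,2-shift: no single shift to an adjacent carbon would give a more stable cation.)
Step 2: A weak base (a methanol molecule from the solvent) removes a proton from a carbon adjacent to the cationic centre; the electrons of that C–H bond become the new π(C=C) bond, giving the alkene.
Total: 2 elementary steps.

2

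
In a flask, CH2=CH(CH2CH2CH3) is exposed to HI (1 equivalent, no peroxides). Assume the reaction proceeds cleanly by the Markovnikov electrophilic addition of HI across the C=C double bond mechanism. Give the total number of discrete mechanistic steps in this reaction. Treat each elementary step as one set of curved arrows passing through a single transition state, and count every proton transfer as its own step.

Step 1: The π electrons of the C=C bond attack a proton of HI; Markovnikov addition places the new C–H on the less-substituted alkene carbon, so the positive charge ends up on the more-substituted carbon — a secondary carbocation. The H–I bond breaks heterolytically, releasing I⁻.
(No 1,2-shift: no single shift to an adjacent carbon would give a more stable cation.)
Step 2: The I⁻ anion donates a lone pair to the carbocation, forming the new C–I σ-bond and giving the neutral alkyl halide.
Total: 2 elementary steps.

2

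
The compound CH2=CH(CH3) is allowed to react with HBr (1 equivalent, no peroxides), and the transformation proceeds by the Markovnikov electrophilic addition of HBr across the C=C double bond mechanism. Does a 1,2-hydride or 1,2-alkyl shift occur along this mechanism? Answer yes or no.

no

The first-formed carbocation is secondary.
No single 1,2-shift to an adjacent carbon would produce a more-substituted cation than the one already present, so no rearrangement occurs.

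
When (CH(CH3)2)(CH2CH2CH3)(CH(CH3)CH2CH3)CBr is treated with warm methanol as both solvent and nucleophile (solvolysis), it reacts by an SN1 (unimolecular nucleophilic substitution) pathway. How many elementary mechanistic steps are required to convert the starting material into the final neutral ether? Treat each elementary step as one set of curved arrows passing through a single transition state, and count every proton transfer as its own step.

Step 1: Rate-determining heterolysis of the C–Br bond gives Br⁻ and a tertiary carbocation.
(No 1,2-shift: no single shift to an adjacent carbon would give a more stable cation.)
Step 2: CH3OH donates an oxygen lone pair into the empty p orbital of the cation, giving a protonated ether (an oxonium ion).
Step 3: Deprotonation of the oxonium oxygen by solvent methanol yields the neutral ether.
Total: 3 elementary steps.

3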